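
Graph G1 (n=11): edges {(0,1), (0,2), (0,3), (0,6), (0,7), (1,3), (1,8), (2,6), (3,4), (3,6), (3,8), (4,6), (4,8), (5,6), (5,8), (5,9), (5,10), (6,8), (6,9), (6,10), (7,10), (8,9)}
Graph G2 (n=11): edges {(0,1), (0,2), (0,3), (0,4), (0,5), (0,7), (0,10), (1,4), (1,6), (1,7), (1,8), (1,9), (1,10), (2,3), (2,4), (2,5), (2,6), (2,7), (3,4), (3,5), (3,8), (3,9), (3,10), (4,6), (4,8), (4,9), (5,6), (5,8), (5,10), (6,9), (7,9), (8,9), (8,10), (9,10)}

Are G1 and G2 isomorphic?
No, not isomorphic

The graphs are NOT isomorphic.

Counting triangles (3-cliques): G1 has 13, G2 has 34.
Triangle count is an isomorphism invariant, so differing triangle counts rule out isomorphism.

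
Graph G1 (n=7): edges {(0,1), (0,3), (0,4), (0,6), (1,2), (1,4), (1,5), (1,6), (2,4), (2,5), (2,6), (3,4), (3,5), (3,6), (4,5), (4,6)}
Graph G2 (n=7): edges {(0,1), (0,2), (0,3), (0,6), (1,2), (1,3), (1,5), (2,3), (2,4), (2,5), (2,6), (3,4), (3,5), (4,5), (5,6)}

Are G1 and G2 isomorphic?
No, not isomorphic

The graphs are NOT isomorphic.

Counting triangles (3-cliques): G1 has 14, G2 has 12.
Triangle count is an isomorphism invariant, so differing triangle counts rule out isomorphism.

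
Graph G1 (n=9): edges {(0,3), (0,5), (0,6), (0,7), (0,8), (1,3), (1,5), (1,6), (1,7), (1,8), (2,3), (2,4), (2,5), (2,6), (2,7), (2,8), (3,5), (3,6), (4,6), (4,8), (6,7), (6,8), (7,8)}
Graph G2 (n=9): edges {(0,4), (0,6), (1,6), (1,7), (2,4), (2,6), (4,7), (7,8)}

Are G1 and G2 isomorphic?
No, not isomorphic

The graphs are NOT isomorphic.

Connected components of G1: 1 component(s) with vertex sets [[0, 1, 2, 3, 4, 5, 6, 7, 8]], sizes [9].
Connected components of G2: 3 component(s) with vertex sets [[3], [5], [0, 1, 2, 4, 6, 7, 8]], sizes [1, 1, 7].
The number of connected components (and the multiset of component sizes) is an isomorphism invariant — an isomorphism maps each component of G1 bijectively onto a component of G2. Since G1 has 1 component(s) and G2 has 3, they cannot be isomorphic.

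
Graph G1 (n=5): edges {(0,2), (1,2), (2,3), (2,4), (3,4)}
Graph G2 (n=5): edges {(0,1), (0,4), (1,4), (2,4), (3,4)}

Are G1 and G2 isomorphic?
Yes, isomorphic

The graphs are isomorphic.
One valid mapping φ: V(G1) → V(G2): 0→2, 1→3, 2→4, 3→0, 4→1

Verify φ preserves adjacency — for each edge of G1, its image is an edge of G2:
  (0,2) → (φ(0),φ(2)) = (2,4) ∈ E(G2) ✓
  (1,2) → (φ(1),φ(2)) = (3,4) ∈ E(G2) ✓
  (2,3) → (φ(2),φ(3)) = (0,4) ∈ E(G2) ✓
  (2,4) → (φ(2),φ(4)) = (1,4) ∈ E(G2) ✓
  (3,4) → (φ(3),φ(4)) = (0,1) ∈ E(G2) ✓
All 5 edges of G1 map to edges of G2, and |E(G1)| = |E(G2)| = 5, so φ is a bijection on edges as well as vertices. Hence G1 ≅ G2.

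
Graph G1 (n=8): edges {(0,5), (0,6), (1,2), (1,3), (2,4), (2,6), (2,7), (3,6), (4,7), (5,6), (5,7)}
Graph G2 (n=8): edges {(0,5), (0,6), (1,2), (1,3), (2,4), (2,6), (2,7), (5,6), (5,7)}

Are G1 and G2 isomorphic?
No, not isomorphic

The graphs are NOT isomorphic.

Counting edges: G1 has 11 edge(s); G2 has 9 edge(s).
Edge count is an isomorphism invariant (a bijection on vertices induces a bijection on edges), so differing edge counts rule out isomorphism.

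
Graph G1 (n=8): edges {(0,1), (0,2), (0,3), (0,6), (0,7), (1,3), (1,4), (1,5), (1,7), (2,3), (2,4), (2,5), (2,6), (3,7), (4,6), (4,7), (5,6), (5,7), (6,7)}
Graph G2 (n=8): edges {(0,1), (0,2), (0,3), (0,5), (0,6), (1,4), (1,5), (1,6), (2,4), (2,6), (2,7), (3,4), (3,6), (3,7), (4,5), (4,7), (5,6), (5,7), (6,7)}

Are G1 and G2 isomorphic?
Yes, isomorphic

The graphs are isomorphic.
One valid mapping φ: V(G1) → V(G2): 0→5, 1→0, 2→4, 3→1, 4→2, 5→3, 6→7, 7→6

Verify φ preserves adjacency — for each edge of G1, its image is an edge of G2:
  (0,1) → (φ(0),φ(1)) = (0,5) ∈ E(G2) ✓
  (0,2) → (φ(0),φ(2)) = (4,5) ∈ E(G2) ✓
  (0,3) → (φ(0),φ(3)) = (1,5) ∈ E(G2) ✓
  (0,6) → (φ(0),φ(6)) = (5,7) ∈ E(G2) ✓
  (0,7) → (φ(0),φ(7)) = (5,6) ∈ E(G2) ✓
  (1,3) → (φ(1),φ(3)) = (0,1) ∈ E(G2) ✓
  (1,4) → (φ(1),φ(4)) = (0,2) ∈ E(G2) ✓
  (1,5) → (φ(1),φ(5)) = (0,3) ∈ E(G2) ✓
  (1,7) → (φ(1),φ(7)) = (0,6) ∈ E(G2) ✓
  (2,3) → (φ(2),φ(3)) = (1,4) ∈ E(G2) ✓
  (2,4) → (φ(2),φ(4)) = (2,4) ∈ E(G2) ✓
  (2,5) → (φ(2),φ(5)) = (3,4) ∈ E(G2) ✓
  (2,6) → (φ(2),φ(6)) = (4,7) ∈ E(G2) ✓
  (3,7) → (φ(3),φ(7)) = (1,6) ∈ E(G2) ✓
  (4,6) → (φ(4),φ(6)) = (2,7) ∈ E(G2) ✓
  (4,7) → (φ(4),φ(7)) = (2,6) ∈ E(G2) ✓
  (5,6) → (φ(5),φ(6)) = (3,7) ∈ E(G2) ✓
  (5,7) → (φ(5),φ(7)) = (3,6) ∈ E(G2) ✓
  (6,7) → (φ(6),φ(7)) = (6,7) ∈ E(G2) ✓
All 19 edges of G1 map to edges of G2, and |E(G1)| = |E(G2)| = 19, so φ is a bijection on edges as well as vertices. Hence G1 ≅ G2.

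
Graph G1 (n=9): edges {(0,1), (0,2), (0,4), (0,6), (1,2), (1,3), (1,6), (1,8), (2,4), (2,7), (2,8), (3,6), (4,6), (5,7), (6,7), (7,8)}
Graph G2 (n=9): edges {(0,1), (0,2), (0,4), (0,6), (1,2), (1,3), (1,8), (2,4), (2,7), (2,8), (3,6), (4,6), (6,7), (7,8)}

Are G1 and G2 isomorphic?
No, not isomorphic

The graphs are NOT isomorphic.

Counting edges: G1 has 16 edge(s); G2 has 14 edge(s).
Edge count is an isomorphism invariant (a bijection on vertices induces a bijection on edges), so differing edge counts rule out isomorphism.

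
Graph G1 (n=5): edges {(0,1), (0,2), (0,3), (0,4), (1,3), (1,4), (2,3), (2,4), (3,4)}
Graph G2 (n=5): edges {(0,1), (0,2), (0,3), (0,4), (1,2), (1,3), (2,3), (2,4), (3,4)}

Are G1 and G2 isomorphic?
Yes, isomorphic

The graphs are isomorphic.
One valid mapping φ: V(G1) → V(G2): 0→2, 1→1, 2→4, 3→0, 4→3

Verify φ preserves adjacency — for each edge of G1, its image is an edge of G2:
  (0,1) → (φ(0),φ(1)) = (1,2) ∈ E(G2) ✓
  (0,2) → (φ(0),φ(2)) = (2,4) ∈ E(G2) ✓
  (0,3) → (φ(0),φ(3)) = (0,2) ∈ E(G2) ✓
  (0,4) → (φ(0),φ(4)) = (2,3) ∈ E(G2) ✓
  (1,3) → (φ(1),φ(3)) = (0,1) ∈ E(G2) ✓
  (1,4) → (φ(1),φ(4)) = (1,3) ∈ E(G2) ✓
  (2,3) → (φ(2),φ(3)) = (0,4) ∈ E(G2) ✓
  (2,4) → (φ(2),φ(4)) = (3,4) ∈ E(G2) ✓
  (3,4) → (φ(3),φ(4)) = (0,3) ∈ E(G2) ✓
All 9 edges of G1 map to edges of G2, and |E(G1)| = |E(G2)| = 9, so φ is a bijection on edges as well as vertices. Hence G1 ≅ G2.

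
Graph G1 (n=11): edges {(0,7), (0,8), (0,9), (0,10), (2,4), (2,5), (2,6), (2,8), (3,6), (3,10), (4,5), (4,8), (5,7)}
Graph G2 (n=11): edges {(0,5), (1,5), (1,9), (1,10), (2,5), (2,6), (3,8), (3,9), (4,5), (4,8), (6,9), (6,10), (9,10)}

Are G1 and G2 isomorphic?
Yes, isomorphic

The graphs are isomorphic.
One valid mapping φ: V(G1) → V(G2): 0→5, 1→7, 2→9, 3→8, 4→10, 5→6, 6→3, 7→2, 8→1, 9→0, 10→4

Verify φ preserves adjacency — for each edge of G1, its image is an edge of G2:
  (0,7) → (φ(0),φ(7)) = (2,5) ∈ E(G2) ✓
  (0,8) → (φ(0),φ(8)) = (1,5) ∈ E(G2) ✓
  (0,9) → (φ(0),φ(9)) = (0,5) ∈ E(G2) ✓
  (0,10) → (φ(0),φ(10)) = (4,5) ∈ E(G2) ✓
  (2,4) → (φ(2),φ(4)) = (9,10) ∈ E(G2) ✓
  (2,5) → (φ(2),φ(5)) = (6,9) ∈ E(G2) ✓
  (2,6) → (φ(2),φ(6)) = (3,9) ∈ E(G2) ✓
  (2,8) → (φ(2),φ(8)) = (1,9) ∈ E(G2) ✓
  (3,6) → (φ(3),φ(6)) = (3,8) ∈ E(G2) ✓
  (3,10) → (φ(3),φ(10)) = (4,8) ∈ E(G2) ✓
  (4,5) → (φ(4),φ(5)) = (6,10) ∈ E(G2) ✓
  (4,8) → (φ(4),φ(8)) = (1,10) ∈ E(G2) ✓
  (5,7) → (φ(5),φ(7)) = (2,6) ∈ E(G2) ✓
All 13 edges of G1 map to edges of G2, and |E(G1)| = |E(G2)| = 13, so φ is a bijection on edges as well as vertices. Hence G1 ≅ G2.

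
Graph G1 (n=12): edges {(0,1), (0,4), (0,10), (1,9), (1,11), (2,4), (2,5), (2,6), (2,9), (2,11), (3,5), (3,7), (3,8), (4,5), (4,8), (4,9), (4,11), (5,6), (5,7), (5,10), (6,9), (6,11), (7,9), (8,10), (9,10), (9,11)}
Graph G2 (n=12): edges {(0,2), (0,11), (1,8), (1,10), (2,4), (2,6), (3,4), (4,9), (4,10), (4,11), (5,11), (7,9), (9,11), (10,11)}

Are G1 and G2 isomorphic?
No, not isomorphic

The graphs are NOT isomorphic.

Counting triangles (3-cliques): G1 has 11, G2 has 2.
Triangle count is an isomorphism invariant, so differing triangle counts rule out isomorphism.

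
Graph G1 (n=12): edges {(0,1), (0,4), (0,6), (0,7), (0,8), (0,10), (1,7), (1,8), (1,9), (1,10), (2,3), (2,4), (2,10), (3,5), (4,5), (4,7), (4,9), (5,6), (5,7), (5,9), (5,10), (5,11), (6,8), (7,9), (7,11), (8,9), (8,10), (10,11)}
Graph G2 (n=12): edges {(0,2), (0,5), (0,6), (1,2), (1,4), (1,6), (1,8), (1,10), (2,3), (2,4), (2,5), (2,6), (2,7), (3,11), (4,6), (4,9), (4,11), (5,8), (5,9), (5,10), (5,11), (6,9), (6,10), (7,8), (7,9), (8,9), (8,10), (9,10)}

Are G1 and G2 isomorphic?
Yes, isomorphic

The graphs are isomorphic.
One valid mapping φ: V(G1) → V(G2): 0→9, 1→10, 2→11, 3→3, 4→4, 5→2, 6→7, 7→6, 8→8, 9→1, 10→5, 11→0

Verify φ preserves adjacency — for each edge of G1, its image is an edge of G2:
  (0,1) → (φ(0),φ(1)) = (9,10) ∈ E(G2) ✓
  (0,4) → (φ(0),φ(4)) = (4,9) ∈ E(G2) ✓
  (0,6) → (φ(0),φ(6)) = (7,9) ∈ E(G2) ✓
  (0,7) → (φ(0),φ(7)) = (6,9) ∈ E(G2) ✓
  (0,8) → (φ(0),φ(8)) = (8,9) ∈ E(G2) ✓
  (0,10) → (φ(0),φ(10)) = (5,9) ∈ E(G2) ✓
  (1,7) → (φ(1),φ(7)) = (6,10) ∈ E(G2) ✓
  (1,8) → (φ(1),φ(8)) = (8,10) ∈ E(G2) ✓
  (1,9) → (φ(1),φ(9)) = (1,10) ∈ E(G2) ✓
  (1,10) → (φ(1),φ(10)) = (5,10) ∈ E(G2) ✓
  (2,3) → (φ(2),φ(3)) = (3,11) ∈ E(G2) ✓
  (2,4) → (φ(2),φ(4)) = (4,11) ∈ E(G2) ✓
  (2,10) → (φ(2),φ(10)) = (5,11) ∈ E(G2) ✓
  (3,5) → (φ(3),φ(5)) = (2,3) ∈ E(G2) ✓
  (4,5) → (φ(4),φ(5)) = (2,4) ∈ E(G2) ✓
  (4,7) → (φ(4),φ(7)) = (4,6) ∈ E(G2) ✓
  (4,9) → (φ(4),φ(9)) = (1,4) ∈ E(G2) ✓
  (5,6) → (φ(5),φ(6)) = (2,7) ∈ E(G2) ✓
  (5,7) → (φ(5),φ(7)) = (2,6) ∈ E(G2) ✓
  (5,9) → (φ(5),φ(9)) = (1,2) ∈ E(G2) ✓
  (5,10) → (φ(5),φ(10)) = (2,5) ∈ E(G2) ✓
  (5,11) → (φ(5),φ(11)) = (0,2) ∈ E(G2) ✓
  (6,8) → (φ(6),φ(8)) = (7,8) ∈ E(G2) ✓
  (7,9) → (φ(7),φ(9)) = (1,6) ∈ E(G2) ✓
  (7,11) → (φ(7),φ(11)) = (0,6) ∈ E(G2) ✓
  (8,9) → (φ(8),φ(9)) = (1,8) ∈ E(G2) ✓
  (8,10) → (φ(8),φ(10)) = (5,8) ∈ E(G2) ✓
  (10,11) → (φ(10),φ(11)) = (0,5) ∈ E(G2) ✓
All 28 edges of G1 map to edges of G2, and |E(G1)| = |E(G2)| = 28, so φ is a bijection on edges as well as vertices. Hence G1 ≅ G2.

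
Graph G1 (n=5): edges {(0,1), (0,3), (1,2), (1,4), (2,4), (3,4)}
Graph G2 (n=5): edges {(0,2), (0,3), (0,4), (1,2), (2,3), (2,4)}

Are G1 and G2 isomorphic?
No, not isomorphic

The graphs are NOT isomorphic.

Degrees in G1: deg(0)=2, deg(1)=3, deg(2)=2, deg(3)=2, deg(4)=3.
Sorted degree sequence of G1: [3, 3, 2, 2, 2].
Degrees in G2: deg(0)=3, deg(1)=1, deg(2)=4, deg(3)=2, deg(4)=2.
Sorted degree sequence of G2: [4, 3, 2, 2, 1].
The (sorted) degree sequence is an isomorphism invariant, so since G1 and G2 have different degree sequences they cannot be isomorphic.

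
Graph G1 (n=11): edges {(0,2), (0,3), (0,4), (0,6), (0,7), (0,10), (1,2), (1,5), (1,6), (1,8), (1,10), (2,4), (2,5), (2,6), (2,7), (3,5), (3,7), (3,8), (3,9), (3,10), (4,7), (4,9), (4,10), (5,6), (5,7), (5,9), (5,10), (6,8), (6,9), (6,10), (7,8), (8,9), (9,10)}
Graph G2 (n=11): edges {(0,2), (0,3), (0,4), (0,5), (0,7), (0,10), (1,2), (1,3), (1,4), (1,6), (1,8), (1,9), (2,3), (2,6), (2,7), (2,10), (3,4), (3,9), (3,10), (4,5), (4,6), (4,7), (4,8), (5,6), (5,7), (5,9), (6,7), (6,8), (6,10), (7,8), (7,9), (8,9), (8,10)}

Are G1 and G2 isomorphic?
Yes, isomorphic

The graphs are isomorphic.
One valid mapping φ: V(G1) → V(G2): 0→2, 1→5, 2→0, 3→1, 4→10, 5→4, 6→7, 7→3, 8→9, 9→8, 10→6

Verify φ preserves adjacency — for each edge of G1, its image is an edge of G2:
  (0,2) → (φ(0),φ(2)) = (0,2) ∈ E(G2) ✓
  (0,3) → (φ(0),φ(3)) = (1,2) ∈ E(G2) ✓
  (0,4) → (φ(0),φ(4)) = (2,10) ∈ E(G2) ✓
  (0,6) → (φ(0),φ(6)) = (2,7) ∈ E(G2) ✓
  (0,7) → (φ(0),φ(7)) = (2,3) ∈ E(G2) ✓
  (0,10) → (φ(0),φ(10)) = (2,6) ∈ E(G2) ✓
  (1,2) → (φ(1),φ(2)) = (0,5) ∈ E(G2) ✓
  (1,5) → (φ(1),φ(5)) = (4,5) ∈ E(G2) ✓
  (1,6) → (φ(1),φ(6)) = (5,7) ∈ E(G2) ✓
  (1,8) → (φ(1),φ(8)) = (5,9) ∈ E(G2) ✓
  (1,10) → (φ(1),φ(10)) = (5,6) ∈ E(G2) ✓
  (2,4) → (φ(2),φ(4)) = (0,10) ∈ E(G2) ✓
  (2,5) → (φ(2),φ(5)) = (0,4) ∈ E(G2) ✓
  (2,6) → (φ(2),φ(6)) = (0,7) ∈ E(G2) ✓
  (2,7) → (φ(2),φ(7)) = (0,3) ∈ E(G2) ✓
  (3,5) → (φ(3),φ(5)) = (1,4) ∈ E(G2) ✓
  (3,7) → (φ(3),φ(7)) = (1,3) ∈ E(G2) ✓
  (3,8) → (φ(3),φ(8)) = (1,9) ∈ E(G2) ✓
  (3,9) → (φ(3),φ(9)) = (1,8) ∈ E(G2) ✓
  (3,10) → (φ(3),φ(10)) = (1,6) ∈ E(G2) ✓
  (4,7) → (φ(4),φ(7)) = (3,10) ∈ E(G2) ✓
  (4,9) → (φ(4),φ(9)) = (8,10) ∈ E(G2) ✓
  (4,10) → (φ(4),φ(10)) = (6,10) ∈ E(G2) ✓
  (5,6) → (φ(5),φ(6)) = (4,7) ∈ E(G2) ✓
  (5,7) → (φ(5),φ(7)) = (3,4) ∈ E(G2) ✓
  (5,9) → (φ(5),φ(9)) = (4,8) ∈ E(G2) ✓
  (5,10) → (φ(5),φ(10)) = (4,6) ∈ E(G2) ✓
  (6,8) → (φ(6),φ(8)) = (7,9) ∈ E(G2) ✓
  (6,9) → (φ(6),φ(9)) = (7,8) ∈ E(G2) ✓
  (6,10) → (φ(6),φ(10)) = (6,7) ∈ E(G2) ✓
  (7,8) → (φ(7),φ(8)) = (3,9) ∈ E(G2) ✓
  (8,9) → (φ(8),φ(9)) = (8,9) ∈ E(G2) ✓
  (9,10) → (φ(9),φ(10)) = (6,8) ∈ E(G2) ✓
All 33 edges of G1 map to edges of G2, and |E(G1)| = |E(G2)| = 33, so φ is a bijection on edges as well as vertices. Hence G1 ≅ G2.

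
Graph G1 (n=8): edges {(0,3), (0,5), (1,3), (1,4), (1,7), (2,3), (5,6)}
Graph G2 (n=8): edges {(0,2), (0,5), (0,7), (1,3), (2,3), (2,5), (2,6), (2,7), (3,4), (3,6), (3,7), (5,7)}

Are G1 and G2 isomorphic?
No, not isomorphic

The graphs are NOT isomorphic.

Degrees in G1: deg(0)=2, deg(1)=3, deg(2)=1, deg(3)=3, deg(4)=1, deg(5)=2, deg(6)=1, deg(7)=1.
Sorted degree sequence of G1: [3, 3, 2, 2, 1, 1, 1, 1].
Degrees in G2: deg(0)=3, deg(1)=1, deg(2)=5, deg(3)=5, deg(4)=1, deg(5)=3, deg(6)=2, deg(7)=4.
Sorted degree sequence of G2: [5, 5, 4, 3, 3, 2, 1, 1].
The (sorted) degree sequence is an isomorphism invariant, so since G1 and G2 have different degree sequences they cannot be isomorphic.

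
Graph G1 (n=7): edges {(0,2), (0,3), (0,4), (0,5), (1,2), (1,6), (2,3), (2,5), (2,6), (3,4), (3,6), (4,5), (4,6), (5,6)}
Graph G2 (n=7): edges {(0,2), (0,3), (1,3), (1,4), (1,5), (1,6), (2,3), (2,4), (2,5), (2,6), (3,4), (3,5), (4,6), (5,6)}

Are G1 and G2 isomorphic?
Yes, isomorphic

The graphs are isomorphic.
One valid mapping φ: V(G1) → V(G2): 0→1, 1→0, 2→3, 3→4, 4→6, 5→5, 6→2

Verify φ preserves adjacency — for each edge of G1, its image is an edge of G2:
  (0,2) → (φ(0),φ(2)) = (1,3) ∈ E(G2) ✓
  (0,3) → (φ(0),φ(3)) = (1,4) ∈ E(G2) ✓
  (0,4) → (φ(0),φ(4)) = (1,6) ∈ E(G2) ✓
  (0,5) → (φ(0),φ(5)) = (1,5) ∈ E(G2) ✓
  (1,2) → (φ(1),φ(2)) = (0,3) ∈ E(G2) ✓
  (1,6) → (φ(1),φ(6)) = (0,2) ∈ E(G2) ✓
  (2,3) → (φ(2),φ(3)) = (3,4) ∈ E(G2) ✓
  (2,5) → (φ(2),φ(5)) = (3,5) ∈ E(G2) ✓
  (2,6) → (φ(2),φ(6)) = (2,3) ∈ E(G2) ✓
  (3,4) → (φ(3),φ(4)) = (4,6) ∈ E(G2) ✓
  (3,6) → (φ(3),φ(6)) = (2,4) ∈ E(G2) ✓
  (4,5) → (φ(4),φ(5)) = (5,6) ∈ E(G2) ✓
  (4,6) → (φ(4),φ(6)) = (2,6) ∈ E(G2) ✓
  (5,6) → (φ(5),φ(6)) = (2,5) ∈ E(G2) ✓
All 14 edges of G1 map to edges of G2, and |E(G1)| = |E(G2)| = 14, so φ is a bijection on edges as well as vertices. Hence G1 ≅ G2.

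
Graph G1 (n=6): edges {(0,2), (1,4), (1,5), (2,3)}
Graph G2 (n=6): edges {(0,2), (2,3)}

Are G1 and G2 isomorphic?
No, not isomorphic

The graphs are NOT isomorphic.

Counting edges: G1 has 4 edge(s); G2 has 2 edge(s).
Edge count is an isomorphism invariant (a bijection on vertices induces a bijection on edges), so differing edge counts rule out isomorphism.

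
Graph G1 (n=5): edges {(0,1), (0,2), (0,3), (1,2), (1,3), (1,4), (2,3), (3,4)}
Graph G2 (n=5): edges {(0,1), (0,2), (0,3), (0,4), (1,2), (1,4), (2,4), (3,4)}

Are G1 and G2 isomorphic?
Yes, isomorphic

The graphs are isomorphic.
One valid mapping φ: V(G1) → V(G2): 0→2, 1→4, 2→1, 3→0, 4→3

Verify φ preserves adjacency — for each edge of G1, its image is an edge of G2:
  (0,1) → (φ(0),φ(1)) = (2,4) ∈ E(G2) ✓
  (0,2) → (φ(0),φ(2)) = (1,2) ∈ E(G2) ✓
  (0,3) → (φ(0),φ(3)) = (0,2) ∈ E(G2) ✓
  (1,2) → (φ(1),φ(2)) = (1,4) ∈ E(G2) ✓
  (1,3) → (φ(1),φ(3)) = (0,4) ∈ E(G2) ✓
  (1,4) → (φ(1),φ(4)) = (3,4) ∈ E(G2) ✓
  (2,3) → (φ(2),φ(3)) = (0,1) ∈ E(G2) ✓
  (3,4) → (φ(3),φ(4)) = (0,3) ∈ E(G2) ✓
All 8 edges of G1 map to edges of G2, and |E(G1)| = |E(G2)| = 8, so φ is a bijection on edges as well as vertices. Hence G1 ≅ G2.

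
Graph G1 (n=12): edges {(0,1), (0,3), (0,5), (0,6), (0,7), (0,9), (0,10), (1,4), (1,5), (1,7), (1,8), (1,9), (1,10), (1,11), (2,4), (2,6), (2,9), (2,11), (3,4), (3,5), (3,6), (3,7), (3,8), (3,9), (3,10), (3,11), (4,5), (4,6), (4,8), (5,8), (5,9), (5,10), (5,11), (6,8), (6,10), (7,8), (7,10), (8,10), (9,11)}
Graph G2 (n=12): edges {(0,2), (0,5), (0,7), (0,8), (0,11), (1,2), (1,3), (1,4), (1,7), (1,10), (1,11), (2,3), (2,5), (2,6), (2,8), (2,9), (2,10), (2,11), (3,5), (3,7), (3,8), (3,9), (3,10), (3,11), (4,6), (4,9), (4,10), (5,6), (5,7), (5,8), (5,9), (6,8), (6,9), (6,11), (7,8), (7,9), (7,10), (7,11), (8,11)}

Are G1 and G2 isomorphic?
Yes, isomorphic

The graphs are isomorphic.
One valid mapping φ: V(G1) → V(G2): 0→11, 1→7, 2→4, 3→2, 4→9, 5→3, 6→6, 7→0, 8→5, 9→1, 10→8, 11→10

Verify φ preserves adjacency — for each edge of G1, its image is an edge of G2:
  (0,1) → (φ(0),φ(1)) = (7,11) ∈ E(G2) ✓
  (0,3) → (φ(0),φ(3)) = (2,11) ∈ E(G2) ✓
  (0,5) → (φ(0),φ(5)) = (3,11) ∈ E(G2) ✓
  (0,6) → (φ(0),φ(6)) = (6,11) ∈ E(G2) ✓
  (0,7) → (φ(0),φ(7)) = (0,11) ∈ E(G2) ✓
  (0,9) → (φ(0),φ(9)) = (1,11) ∈ E(G2) ✓
  (0,10) → (φ(0),φ(10)) = (8,11) ∈ E(G2) ✓
  (1,4) → (φ(1),φ(4)) = (7,9) ∈ E(G2) ✓
  (1,5) → (φ(1),φ(5)) = (3,7) ∈ E(G2) ✓
  (1,7) → (φ(1),φ(7)) = (0,7) ∈ E(G2) ✓
  (1,8) → (φ(1),φ(8)) = (5,7) ∈ E(G2) ✓
  (1,9) → (φ(1),φ(9)) = (1,7) ∈ E(G2) ✓
  (1,10) → (φ(1),φ(10)) = (7,8) ∈ E(G2) ✓
  (1,11) → (φ(1),φ(11)) = (7,10) ∈ E(G2) ✓
  (2,4) → (φ(2),φ(4)) = (4,9) ∈ E(G2) ✓
  (2,6) → (φ(2),φ(6)) = (4,6) ∈ E(G2) ✓
  (2,9) → (φ(2),φ(9)) = (1,4) ∈ E(G2) ✓
  (2,11) → (φ(2),φ(11)) = (4,10) ∈ E(G2) ✓
  (3,4) → (φ(3),φ(4)) = (2,9) ∈ E(G2) ✓
  (3,5) → (φ(3),φ(5)) = (2,3) ∈ E(G2) ✓
  (3,6) → (φ(3),φ(6)) = (2,6) ∈ E(G2) ✓
  (3,7) → (φ(3),φ(7)) = (0,2) ∈ E(G2) ✓
  (3,8) → (φ(3),φ(8)) = (2,5) ∈ E(G2) ✓
  (3,9) → (φ(3),φ(9)) = (1,2) ∈ E(G2) ✓
  (3,10) → (φ(3),φ(10)) = (2,8) ∈ E(G2) ✓
  (3,11) → (φ(3),φ(11)) = (2,10) ∈ E(G2) ✓
  (4,5) → (φ(4),φ(5)) = (3,9) ∈ E(G2) ✓
  (4,6) → (φ(4),φ(6)) = (6,9) ∈ E(G2) ✓
  (4,8) → (φ(4),φ(8)) = (5,9) ∈ E(G2) ✓
  (5,8) → (φ(5),φ(8)) = (3,5) ∈ E(G2) ✓
  (5,9) → (φ(5),φ(9)) = (1,3) ∈ E(G2) ✓
  (5,10) → (φ(5),φ(10)) = (3,8) ∈ E(G2) ✓
  (5,11) → (φ(5),φ(11)) = (3,10) ∈ E(G2) ✓
  (6,8) → (φ(6),φ(8)) = (5,6) ∈ E(G2) ✓
  (6,10) → (φ(6),φ(10)) = (6,8) ∈ E(G2) ✓
  (7,8) → (φ(7),φ(8)) = (0,5) ∈ E(G2) ✓
  (7,10) → (φ(7),φ(10)) = (0,8) ∈ E(G2) ✓
  (8,10) → (φ(8),φ(10)) = (5,8) ∈ E(G2) ✓
  (9,11) → (φ(9),φ(11)) = (1,10) ∈ E(G2) ✓
All 39 edges of G1 map to edges of G2, and |E(G1)| = |E(G2)| = 39, so φ is a bijection on edges as well as vertices. Hence G1 ≅ G2.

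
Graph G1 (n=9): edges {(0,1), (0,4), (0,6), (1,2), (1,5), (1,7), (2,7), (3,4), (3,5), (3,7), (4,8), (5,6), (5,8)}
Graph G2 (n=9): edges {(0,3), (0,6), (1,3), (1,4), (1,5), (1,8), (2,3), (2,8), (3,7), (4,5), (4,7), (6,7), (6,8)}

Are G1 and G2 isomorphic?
Yes, isomorphic

The graphs are isomorphic.
One valid mapping φ: V(G1) → V(G2): 0→8, 1→1, 2→5, 3→7, 4→6, 5→3, 6→2, 7→4, 8→0

Verify φ preserves adjacency — for each edge of G1, its image is an edge of G2:
  (0,1) → (φ(0),φ(1)) = (1,8) ∈ E(G2) ✓
  (0,4) → (φ(0),φ(4)) = (6,8) ∈ E(G2) ✓
  (0,6) → (φ(0),φ(6)) = (2,8) ∈ E(G2) ✓
  (1,2) → (φ(1),φ(2)) = (1,5) ∈ E(G2) ✓
  (1,5) → (φ(1),φ(5)) = (1,3) ∈ E(G2) ✓
  (1,7) → (φ(1),φ(7)) = (1,4) ∈ E(G2) ✓
  (2,7) → (φ(2),φ(7)) = (4,5) ∈ E(G2) ✓
  (3,4) → (φ(3),φ(4)) = (6,7) ∈ E(G2) ✓
  (3,5) → (φ(3),φ(5)) = (3,7) ∈ E(G2) ✓
  (3,7) → (φ(3),φ(7)) = (4,7) ∈ E(G2) ✓
  (4,8) → (φ(4),φ(8)) = (0,6) ∈ E(G2) ✓
  (5,6) → (φ(5),φ(6)) = (2,3) ∈ E(G2) ✓
  (5,8) → (φ(5),φ(8)) = (0,3) ∈ E(G2) ✓
All 13 edges of G1 map to edges of G2, and |E(G1)| = |E(G2)| = 13, so φ is a bijection on edges as well as vertices. Hence G1 ≅ G2.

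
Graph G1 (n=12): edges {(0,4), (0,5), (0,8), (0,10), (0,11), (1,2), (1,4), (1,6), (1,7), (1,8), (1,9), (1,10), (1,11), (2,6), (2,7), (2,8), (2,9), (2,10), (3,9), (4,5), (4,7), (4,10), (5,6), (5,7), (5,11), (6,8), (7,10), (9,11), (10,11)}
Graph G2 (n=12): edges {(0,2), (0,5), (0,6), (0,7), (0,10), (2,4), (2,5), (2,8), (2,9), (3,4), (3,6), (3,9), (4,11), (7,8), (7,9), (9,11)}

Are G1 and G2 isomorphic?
No, not isomorphic

The graphs are NOT isomorphic.

Connected components of G1: 1 component(s) with vertex sets [[0, 1, 2, 3, 4, 5, 6, 7, 8, 9, 10, 11]], sizes [12].
Connected components of G2: 2 component(s) with vertex sets [[1], [0, 2, 3, 4, 5, 6, 7, 8, 9, 10, 11]], sizes [1, 11].
The number of connected components (and the multiset of component sizes) is an isomorphism invariant — an isomorphism maps each component of G1 bijectively onto a component of G2. Since G1 has 1 component(s) and G2 has 2, they cannot be isomorphic.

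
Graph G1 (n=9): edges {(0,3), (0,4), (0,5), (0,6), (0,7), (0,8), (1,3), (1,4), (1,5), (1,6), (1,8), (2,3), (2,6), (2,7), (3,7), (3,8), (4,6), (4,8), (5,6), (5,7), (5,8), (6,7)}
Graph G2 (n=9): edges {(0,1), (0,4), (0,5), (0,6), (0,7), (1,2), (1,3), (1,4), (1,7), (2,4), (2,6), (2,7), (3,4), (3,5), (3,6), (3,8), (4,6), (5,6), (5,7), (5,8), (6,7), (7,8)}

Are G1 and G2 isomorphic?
Yes, isomorphic

The graphs are isomorphic.
One valid mapping φ: V(G1) → V(G2): 0→6, 1→1, 2→8, 3→3, 4→2, 5→0, 6→7, 7→5, 8→4

Verify φ preserves adjacency — for each edge of G1, its image is an edge of G2:
  (0,3) → (φ(0),φ(3)) = (3,6) ∈ E(G2) ✓
  (0,4) → (φ(0),φ(4)) = (2,6) ∈ E(G2) ✓
  (0,5) → (φ(0),φ(5)) = (0,6) ∈ E(G2) ✓
  (0,6) → (φ(0),φ(6)) = (6,7) ∈ E(G2) ✓
  (0,7) → (φ(0),φ(7)) = (5,6) ∈ E(G2) ✓
  (0,8) → (φ(0),φ(8)) = (4,6) ∈ E(G2) ✓
  (1,3) → (φ(1),φ(3)) = (1,3) ∈ E(G2) ✓
  (1,4) → (φ(1),φ(4)) = (1,2) ∈ E(G2) ✓
  (1,5) → (φ(1),φ(5)) = (0,1) ∈ E(G2) ✓
  (1,6) → (φ(1),φ(6)) = (1,7) ∈ E(G2) ✓
  (1,8) → (φ(1),φ(8)) = (1,4) ∈ E(G2) ✓
  (2,3) → (φ(2),φ(3)) = (3,8) ∈ E(G2) ✓
  (2,6) → (φ(2),φ(6)) = (7,8) ∈ E(G2) ✓
  (2,7) → (φ(2),φ(7)) = (5,8) ∈ E(G2) ✓
  (3,7) → (φ(3),φ(7)) = (3,5) ∈ E(G2) ✓
  (3,8) → (φ(3),φ(8)) = (3,4) ∈ E(G2) ✓
  (4,6) → (φ(4),φ(6)) = (2,7) ∈ E(G2) ✓
  (4,8) → (φ(4),φ(8)) = (2,4) ∈ E(G2) ✓
  (5,6) → (φ(5),φ(6)) = (0,7) ∈ E(G2) ✓
  (5,7) → (φ(5),φ(7)) = (0,5) ∈ E(G2) ✓
  (5,8) → (φ(5),φ(8)) = (0,4) ∈ E(G2) ✓
  (6,7) → (φ(6),φ(7)) = (5,7) ∈ E(G2) ✓
All 22 edges of G1 map to edges of G2, and |E(G1)| = |E(G2)| = 22, so φ is a bijection on edges as well as vertices. Hence G1 ≅ G2.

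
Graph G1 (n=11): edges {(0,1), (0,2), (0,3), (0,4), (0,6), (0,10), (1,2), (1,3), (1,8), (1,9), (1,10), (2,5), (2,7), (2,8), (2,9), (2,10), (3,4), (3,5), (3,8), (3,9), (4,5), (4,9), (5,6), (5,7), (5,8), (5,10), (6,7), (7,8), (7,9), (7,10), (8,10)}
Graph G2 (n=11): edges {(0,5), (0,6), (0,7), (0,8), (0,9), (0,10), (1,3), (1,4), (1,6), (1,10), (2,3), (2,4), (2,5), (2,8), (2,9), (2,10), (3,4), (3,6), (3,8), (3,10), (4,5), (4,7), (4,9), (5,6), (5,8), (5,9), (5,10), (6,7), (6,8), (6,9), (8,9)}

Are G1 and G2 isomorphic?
Yes, isomorphic

The graphs are isomorphic.
One valid mapping φ: V(G1) → V(G2): 0→4, 1→2, 2→5, 3→3, 4→1, 5→6, 6→7, 7→0, 8→8, 9→10, 10→9

Verify φ preserves adjacency — for each edge of G1, its image is an edge of G2:
  (0,1) → (φ(0),φ(1)) = (2,4) ∈ E(G2) ✓
  (0,2) → (φ(0),φ(2)) = (4,5) ∈ E(G2) ✓
  (0,3) → (φ(0),φ(3)) = (3,4) ∈ E(G2) ✓
  (0,4) → (φ(0),φ(4)) = (1,4) ∈ E(G2) ✓
  (0,6) → (φ(0),φ(6)) = (4,7) ∈ E(G2) ✓
  (0,10) → (φ(0),φ(10)) = (4,9) ∈ E(G2) ✓
  (1,2) → (φ(1),φ(2)) = (2,5) ∈ E(G2) ✓
  (1,3) → (φ(1),φ(3)) = (2,3) ∈ E(G2) ✓
  (1,8) → (φ(1),φ(8)) = (2,8) ∈ E(G2) ✓
  (1,9) → (φ(1),φ(9)) = (2,10) ∈ E(G2) ✓
  (1,10) → (φ(1),φ(10)) = (2,9) ∈ E(G2) ✓
  (2,5) → (φ(2),φ(5)) = (5,6) ∈ E(G2) ✓
  (2,7) → (φ(2),φ(7)) = (0,5) ∈ E(G2) ✓
  (2,8) → (φ(2),φ(8)) = (5,8) ∈ E(G2) ✓
  (2,9) → (φ(2),φ(9)) = (5,10) ∈ E(G2) ✓
  (2,10) → (φ(2),φ(10)) = (5,9) ∈ E(G2) ✓
  (3,4) → (φ(3),φ(4)) = (1,3) ∈ E(G2) ✓
  (3,5) → (φ(3),φ(5)) = (3,6) ∈ E(G2) ✓
  (3,8) → (φ(3),φ(8)) = (3,8) ∈ E(G2) ✓
  (3,9) → (φ(3),φ(9)) = (3,10) ∈ E(G2) ✓
  (4,5) → (φ(4),φ(5)) = (1,6) ∈ E(G2) ✓
  (4,9) → (φ(4),φ(9)) = (1,10) ∈ E(G2) ✓
  (5,6) → (φ(5),φ(6)) = (6,7) ∈ E(G2) ✓
  (5,7) → (φ(5),φ(7)) = (0,6) ∈ E(G2) ✓
  (5,8) → (φ(5),φ(8)) = (6,8) ∈ E(G2) ✓
  (5,10) → (φ(5),φ(10)) = (6,9) ∈ E(G2) ✓
  (6,7) → (φ(6),φ(7)) = (0,7) ∈ E(G2) ✓
  (7,8) → (φ(7),φ(8)) = (0,8) ∈ E(G2) ✓
  (7,9) → (φ(7),φ(9)) = (0,10) ∈ E(G2) ✓
  (7,10) → (φ(7),φ(10)) = (0,9) ∈ E(G2) ✓
  (8,10) → (φ(8),φ(10)) = (8,9) ∈ E(G2) ✓
All 31 edges of G1 map to edges of G2, and |E(G1)| = |E(G2)| = 31, so φ is a bijection on edges as well as vertices. Hence G1 ≅ G2.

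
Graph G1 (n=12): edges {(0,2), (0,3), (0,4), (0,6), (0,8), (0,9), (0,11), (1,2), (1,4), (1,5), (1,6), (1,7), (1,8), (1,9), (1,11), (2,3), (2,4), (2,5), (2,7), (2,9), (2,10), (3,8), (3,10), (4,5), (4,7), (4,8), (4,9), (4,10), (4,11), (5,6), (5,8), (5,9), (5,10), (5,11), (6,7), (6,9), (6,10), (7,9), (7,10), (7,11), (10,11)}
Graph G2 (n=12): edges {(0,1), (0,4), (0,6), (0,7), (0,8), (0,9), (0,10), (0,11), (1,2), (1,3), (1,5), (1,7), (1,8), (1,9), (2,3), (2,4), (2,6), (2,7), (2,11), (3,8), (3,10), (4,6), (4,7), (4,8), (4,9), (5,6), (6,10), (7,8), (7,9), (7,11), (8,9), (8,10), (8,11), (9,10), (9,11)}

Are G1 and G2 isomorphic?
No, not isomorphic

The graphs are NOT isomorphic.

Degrees in G1: deg(0)=7, deg(1)=8, deg(2)=8, deg(3)=4, deg(4)=9, deg(5)=8, deg(6)=6, deg(7)=7, deg(8)=5, deg(9)=7, deg(10)=7, deg(11)=6.
Sorted degree sequence of G1: [9, 8, 8, 8, 7, 7, 7, 7, 6, 6, 5, 4].
Degrees in G2: deg(0)=8, deg(1)=7, deg(2)=6, deg(3)=4, deg(4)=6, deg(5)=2, deg(6)=5, deg(7)=7, deg(8)=8, deg(9)=7, deg(10)=5, deg(11)=5.
Sorted degree sequence of G2: [8, 8, 7, 7, 7, 6, 6, 5, 5, 5, 4, 2].
The (sorted) degree sequence is an isomorphism invariant, so since G1 and G2 have different degree sequences they cannot be isomorphic.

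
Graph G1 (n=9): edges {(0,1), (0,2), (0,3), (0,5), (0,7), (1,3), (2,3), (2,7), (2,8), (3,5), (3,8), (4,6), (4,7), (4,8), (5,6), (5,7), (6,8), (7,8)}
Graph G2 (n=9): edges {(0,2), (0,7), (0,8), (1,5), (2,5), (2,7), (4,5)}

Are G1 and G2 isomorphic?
No, not isomorphic

The graphs are NOT isomorphic.

Connected components of G1: 1 component(s) with vertex sets [[0, 1, 2, 3, 4, 5, 6, 7, 8]], sizes [9].
Connected components of G2: 3 component(s) with vertex sets [[3], [6], [0, 1, 2, 4, 5, 7, 8]], sizes [1, 1, 7].
The number of connected components (and the multiset of component sizes) is an isomorphism invariant — an isomorphism maps each component of G1 bijectively onto a component of G2. Since G1 has 1 component(s) and G2 has 3, they cannot be isomorphic.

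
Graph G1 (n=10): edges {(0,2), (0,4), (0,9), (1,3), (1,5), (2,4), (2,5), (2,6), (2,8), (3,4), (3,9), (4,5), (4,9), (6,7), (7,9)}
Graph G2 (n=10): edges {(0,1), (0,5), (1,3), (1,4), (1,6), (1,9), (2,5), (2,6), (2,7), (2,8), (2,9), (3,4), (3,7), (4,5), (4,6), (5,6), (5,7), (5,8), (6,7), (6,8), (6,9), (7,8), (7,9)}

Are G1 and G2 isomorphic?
No, not isomorphic

The graphs are NOT isomorphic.

Counting triangles (3-cliques): G1 has 4, G2 has 17.
Triangle count is an isomorphism invariant, so differing triangle counts rule out isomorphism.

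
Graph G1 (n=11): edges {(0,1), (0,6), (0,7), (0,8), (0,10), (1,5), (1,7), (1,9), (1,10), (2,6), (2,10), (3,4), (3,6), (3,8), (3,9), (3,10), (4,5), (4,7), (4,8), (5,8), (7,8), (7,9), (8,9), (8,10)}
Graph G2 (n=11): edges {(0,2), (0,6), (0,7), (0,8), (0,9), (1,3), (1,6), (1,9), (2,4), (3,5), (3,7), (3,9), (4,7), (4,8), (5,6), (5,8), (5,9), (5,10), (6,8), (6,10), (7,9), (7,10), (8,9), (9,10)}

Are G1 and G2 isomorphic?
Yes, isomorphic

The graphs are isomorphic.
One valid mapping φ: V(G1) → V(G2): 0→8, 1→6, 2→2, 3→7, 4→3, 5→1, 6→4, 7→5, 8→9, 9→10, 10→0

Verify φ preserves adjacency — for each edge of G1, its image is an edge of G2:
  (0,1) → (φ(0),φ(1)) = (6,8) ∈ E(G2) ✓
  (0,6) → (φ(0),φ(6)) = (4,8) ∈ E(G2) ✓
  (0,7) → (φ(0),φ(7)) = (5,8) ∈ E(G2) ✓
  (0,8) → (φ(0),φ(8)) = (8,9) ∈ E(G2) ✓
  (0,10) → (φ(0),φ(10)) = (0,8) ∈ E(G2) ✓
  (1,5) → (φ(1),φ(5)) = (1,6) ∈ E(G2) ✓
  (1,7) → (φ(1),φ(7)) = (5,6) ∈ E(G2) ✓
  (1,9) → (φ(1),φ(9)) = (6,10) ∈ E(G2) ✓
  (1,10) → (φ(1),φ(10)) = (0,6) ∈ E(G2) ✓
  (2,6) → (φ(2),φ(6)) = (2,4) ∈ E(G2) ✓
  (2,10) → (φ(2),φ(10)) = (0,2) ∈ E(G2) ✓
  (3,4) → (φ(3),φ(4)) = (3,7) ∈ E(G2) ✓
  (3,6) → (φ(3),φ(6)) = (4,7) ∈ E(G2) ✓
  (3,8) → (φ(3),φ(8)) = (7,9) ∈ E(G2) ✓
  (3,9) → (φ(3),φ(9)) = (7,10) ∈ E(G2) ✓
  (3,10) → (φ(3),φ(10)) = (0,7) ∈ E(G2) ✓
  (4,5) → (φ(4),φ(5)) = (1,3) ∈ E(G2) ✓
  (4,7) → (φ(4),φ(7)) = (3,5) ∈ E(G2) ✓
  (4,8) → (φ(4),φ(8)) = (3,9) ∈ E(G2) ✓
  (5,8) → (φ(5),φ(8)) = (1,9) ∈ E(G2) ✓
  (7,8) → (φ(7),φ(8)) = (5,9) ∈ E(G2) ✓
  (7,9) → (φ(7),φ(9)) = (5,10) ∈ E(G2) ✓
  (8,9) → (φ(8),φ(9)) = (9,10) ∈ E(G2) ✓
  (8,10) → (φ(8),φ(10)) = (0,9) ∈ E(G2) ✓
All 24 edges of G1 map to edges of G2, and |E(G1)| = |E(G2)| = 24, so φ is a bijection on edges as well as vertices. Hence G1 ≅ G2.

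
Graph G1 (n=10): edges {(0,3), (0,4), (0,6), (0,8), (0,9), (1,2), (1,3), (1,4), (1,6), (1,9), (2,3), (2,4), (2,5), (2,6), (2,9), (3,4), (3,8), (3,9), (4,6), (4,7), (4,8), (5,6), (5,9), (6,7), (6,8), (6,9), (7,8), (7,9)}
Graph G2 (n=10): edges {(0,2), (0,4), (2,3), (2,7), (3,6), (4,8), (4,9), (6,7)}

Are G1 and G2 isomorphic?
No, not isomorphic

The graphs are NOT isomorphic.

Connected components of G1: 1 component(s) with vertex sets [[0, 1, 2, 3, 4, 5, 6, 7, 8, 9]], sizes [10].
Connected components of G2: 3 component(s) with vertex sets [[1], [5], [0, 2, 3, 4, 6, 7, 8, 9]], sizes [1, 1, 8].
The number of connected components (and the multiset of component sizes) is an isomorphism invariant — an isomorphism maps each component of G1 bijectively onto a component of G2. Since G1 has 1 component(s) and G2 has 3, they cannot be isomorphic.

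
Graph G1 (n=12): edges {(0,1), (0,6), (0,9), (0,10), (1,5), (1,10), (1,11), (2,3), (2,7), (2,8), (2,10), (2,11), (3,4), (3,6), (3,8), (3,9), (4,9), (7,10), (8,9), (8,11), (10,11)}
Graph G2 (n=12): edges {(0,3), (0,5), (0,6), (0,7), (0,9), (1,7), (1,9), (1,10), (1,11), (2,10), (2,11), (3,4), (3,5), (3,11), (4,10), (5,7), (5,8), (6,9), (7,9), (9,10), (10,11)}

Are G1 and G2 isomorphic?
Yes, isomorphic

The graphs are isomorphic.
One valid mapping φ: V(G1) → V(G2): 0→3, 1→5, 2→9, 3→10, 4→2, 5→8, 6→4, 7→6, 8→1, 9→11, 10→0, 11→7

Verify φ preserves adjacency — for each edge of G1, its image is an edge of G2:
  (0,1) → (φ(0),φ(1)) = (3,5) ∈ E(G2) ✓
  (0,6) → (φ(0),φ(6)) = (3,4) ∈ E(G2) ✓
  (0,9) → (φ(0),φ(9)) = (3,11) ∈ E(G2) ✓
  (0,10) → (φ(0),φ(10)) = (0,3) ∈ E(G2) ✓
  (1,5) → (φ(1),φ(5)) = (5,8) ∈ E(G2) ✓
  (1,10) → (φ(1),φ(10)) = (0,5) ∈ E(G2) ✓
  (1,11) → (φ(1),φ(11)) = (5,7) ∈ E(G2) ✓
  (2,3) → (φ(2),φ(3)) = (9,10) ∈ E(G2) ✓
  (2,7) → (φ(2),φ(7)) = (6,9) ∈ E(G2) ✓
  (2,8) → (φ(2),φ(8)) = (1,9) ∈ E(G2) ✓
  (2,10) → (φ(2),φ(10)) = (0,9) ∈ E(G2) ✓
  (2,11) → (φ(2),φ(11)) = (7,9) ∈ E(G2) ✓
  (3,4) → (φ(3),φ(4)) = (2,10) ∈ E(G2) ✓
  (3,6) → (φ(3),φ(6)) = (4,10) ∈ E(G2) ✓
  (3,8) → (φ(3),φ(8)) = (1,10) ∈ E(G2) ✓
  (3,9) → (φ(3),φ(9)) = (10,11) ∈ E(G2) ✓
  (4,9) → (φ(4),φ(9)) = (2,11) ∈ E(G2) ✓
  (7,10) → (φ(7),φ(10)) = (0,6) ∈ E(G2) ✓
  (8,9) → (φ(8),φ(9)) = (1,11) ∈ E(G2) ✓
  (8,11) → (φ(8),φ(11)) = (1,7) ∈ E(G2) ✓
  (10,11) → (φ(10),φ(11)) = (0,7) ∈ E(G2) ✓
All 21 edges of G1 map to edges of G2, and |E(G1)| = |E(G2)| = 21, so φ is a bijection on edges as well as vertices. Hence G1 ≅ G2.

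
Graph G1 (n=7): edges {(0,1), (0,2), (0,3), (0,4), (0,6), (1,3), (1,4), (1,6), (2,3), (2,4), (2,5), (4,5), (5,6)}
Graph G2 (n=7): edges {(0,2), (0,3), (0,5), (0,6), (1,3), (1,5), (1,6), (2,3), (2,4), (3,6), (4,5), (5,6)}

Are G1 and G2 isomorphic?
No, not isomorphic

The graphs are NOT isomorphic.

Degrees in G1: deg(0)=5, deg(1)=4, deg(2)=4, deg(3)=3, deg(4)=4, deg(5)=3, deg(6)=3.
Sorted degree sequence of G1: [5, 4, 4, 4, 3, 3, 3].
Degrees in G2: deg(0)=4, deg(1)=3, deg(2)=3, deg(3)=4, deg(4)=2, deg(5)=4, deg(6)=4.
Sorted degree sequence of G2: [4, 4, 4, 4, 3, 3, 2].
The (sorted) degree sequence is an isomorphism invariant, so since G1 and G2 have different degree sequences they cannot be isomorphic.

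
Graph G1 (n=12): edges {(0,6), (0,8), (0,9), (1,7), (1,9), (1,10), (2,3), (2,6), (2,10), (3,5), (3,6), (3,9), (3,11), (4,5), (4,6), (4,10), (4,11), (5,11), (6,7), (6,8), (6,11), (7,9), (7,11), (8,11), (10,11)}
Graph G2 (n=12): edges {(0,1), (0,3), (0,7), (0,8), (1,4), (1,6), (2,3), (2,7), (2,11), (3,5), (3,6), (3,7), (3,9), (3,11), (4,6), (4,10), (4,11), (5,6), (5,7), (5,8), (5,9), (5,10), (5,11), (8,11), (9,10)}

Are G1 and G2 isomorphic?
Yes, isomorphic

The graphs are isomorphic.
One valid mapping φ: V(G1) → V(G2): 0→10, 1→1, 2→8, 3→11, 4→7, 5→2, 6→5, 7→6, 8→9, 9→4, 10→0, 11→3

Verify φ preserves adjacency — for each edge of G1, its image is an edge of G2:
  (0,6) → (φ(0),φ(6)) = (5,10) ∈ E(G2) ✓
  (0,8) → (φ(0),φ(8)) = (9,10) ∈ E(G2) ✓
  (0,9) → (φ(0),φ(9)) = (4,10) ∈ E(G2) ✓
  (1,7) → (φ(1),φ(7)) = (1,6) ∈ E(G2) ✓
  (1,9) → (φ(1),φ(9)) = (1,4) ∈ E(G2) ✓
  (1,10) → (φ(1),φ(10)) = (0,1) ∈ E(G2) ✓
  (2,3) → (φ(2),φ(3)) = (8,11) ∈ E(G2) ✓
  (2,6) → (φ(2),φ(6)) = (5,8) ∈ E(G2) ✓
  (2,10) → (φ(2),φ(10)) = (0,8) ∈ E(G2) ✓
  (3,5) → (φ(3),φ(5)) = (2,11) ∈ E(G2) ✓
  (3,6) → (φ(3),φ(6)) = (5,11) ∈ E(G2) ✓
  (3,9) → (φ(3),φ(9)) = (4,11) ∈ E(G2) ✓
  (3,11) → (φ(3),φ(11)) = (3,11) ∈ E(G2) ✓
  (4,5) → (φ(4),φ(5)) = (2,7) ∈ E(G2) ✓
  (4,6) → (φ(4),φ(6)) = (5,7) ∈ E(G2) ✓
  (4,10) → (φ(4),φ(10)) = (0,7) ∈ E(G2) ✓
  (4,11) → (φ(4),φ(11)) = (3,7) ∈ E(G2) ✓
  (5,11) → (φ(5),φ(11)) = (2,3) ∈ E(G2) ✓
  (6,7) → (φ(6),φ(7)) = (5,6) ∈ E(G2) ✓
  (6,8) → (φ(6),φ(8)) = (5,9) ∈ E(G2) ✓
  (6,11) → (φ(6),φ(11)) = (3,5) ∈ E(G2) ✓
  (7,9) → (φ(7),φ(9)) = (4,6) ∈ E(G2) ✓
  (7,11) → (φ(7),φ(11)) = (3,6) ∈ E(G2) ✓
  (8,11) → (φ(8),φ(11)) = (3,9) ∈ E(G2) ✓
  (10,11) → (φ(10),φ(11)) = (0,3) ∈ E(G2) ✓
All 25 edges of G1 map to edges of G2, and |E(G1)| = |E(G2)| = 25, so φ is a bijection on edges as well as vertices. Hence G1 ≅ G2.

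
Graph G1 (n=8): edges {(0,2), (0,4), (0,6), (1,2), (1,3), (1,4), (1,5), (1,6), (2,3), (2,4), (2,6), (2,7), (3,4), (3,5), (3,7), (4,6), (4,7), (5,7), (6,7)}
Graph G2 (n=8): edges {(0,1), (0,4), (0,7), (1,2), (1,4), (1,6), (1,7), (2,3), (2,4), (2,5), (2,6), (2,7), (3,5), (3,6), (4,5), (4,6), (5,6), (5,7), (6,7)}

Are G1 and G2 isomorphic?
Yes, isomorphic

The graphs are isomorphic.
One valid mapping φ: V(G1) → V(G2): 0→3, 1→7, 2→2, 3→1, 4→6, 5→0, 6→5, 7→4

Verify φ preserves adjacency — for each edge of G1, its image is an edge of G2:
  (0,2) → (φ(0),φ(2)) = (2,3) ∈ E(G2) ✓
  (0,4) → (φ(0),φ(4)) = (3,6) ∈ E(G2) ✓
  (0,6) → (φ(0),φ(6)) = (3,5) ∈ E(G2) ✓
  (1,2) → (φ(1),φ(2)) = (2,7) ∈ E(G2) ✓
  (1,3) → (φ(1),φ(3)) = (1,7) ∈ E(G2) ✓
  (1,4) → (φ(1),φ(4)) = (6,7) ∈ E(G2) ✓
  (1,5) → (φ(1),φ(5)) = (0,7) ∈ E(G2) ✓
  (1,6) → (φ(1),φ(6)) = (5,7) ∈ E(G2) ✓
  (2,3) → (φ(2),φ(3)) = (1,2) ∈ E(G2) ✓
  (2,4) → (φ(2),φ(4)) = (2,6) ∈ E(G2) ✓
  (2,6) → (φ(2),φ(6)) = (2,5) ∈ E(G2) ✓
  (2,7) → (φ(2),φ(7)) = (2,4) ∈ E(G2) ✓
  (3,4) → (φ(3),φ(4)) = (1,6) ∈ E(G2) ✓
  (3,5) → (φ(3),φ(5)) = (0,1) ∈ E(G2) ✓
  (3,7) → (φ(3),φ(7)) = (1,4) ∈ E(G2) ✓
  (4,6) → (φ(4),φ(6)) = (5,6) ∈ E(G2) ✓
  (4,7) → (φ(4),φ(7)) = (4,6) ∈ E(G2) ✓
  (5,7) → (φ(5),φ(7)) = (0,4) ∈ E(G2) ✓
  (6,7) → (φ(6),φ(7)) = (4,5) ∈ E(G2) ✓
All 19 edges of G1 map to edges of G2, and |E(G1)| = |E(G2)| = 19, so φ is a bijection on edges as well as vertices. Hence G1 ≅ G2.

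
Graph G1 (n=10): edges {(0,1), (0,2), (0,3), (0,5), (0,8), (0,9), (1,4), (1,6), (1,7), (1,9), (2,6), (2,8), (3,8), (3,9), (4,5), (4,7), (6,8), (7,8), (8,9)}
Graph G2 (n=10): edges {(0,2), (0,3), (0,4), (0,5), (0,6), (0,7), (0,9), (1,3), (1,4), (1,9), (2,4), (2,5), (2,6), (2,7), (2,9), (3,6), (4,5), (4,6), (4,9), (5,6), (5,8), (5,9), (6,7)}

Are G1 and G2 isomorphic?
No, not isomorphic

The graphs are NOT isomorphic.

Degrees in G1: deg(0)=6, deg(1)=5, deg(2)=3, deg(3)=3, deg(4)=3, deg(5)=2, deg(6)=3, deg(7)=3, deg(8)=6, deg(9)=4.
Sorted degree sequence of G1: [6, 6, 5, 4, 3, 3, 3, 3, 3, 2].
Degrees in G2: deg(0)=7, deg(1)=3, deg(2)=6, deg(3)=3, deg(4)=6, deg(5)=6, deg(6)=6, deg(7)=3, deg(8)=1, deg(9)=5.
Sorted degree sequence of G2: [7, 6, 6, 6, 6, 5, 3, 3, 3, 1].
The (sorted) degree sequence is an isomorphism invariant, so since G1 and G2 have different degree sequences they cannot be isomorphic.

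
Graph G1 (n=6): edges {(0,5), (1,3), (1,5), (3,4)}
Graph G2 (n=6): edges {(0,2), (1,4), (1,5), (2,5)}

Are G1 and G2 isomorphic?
Yes, isomorphic

The graphs are isomorphic.
One valid mapping φ: V(G1) → V(G2): 0→0, 1→5, 2→3, 3→1, 4→4, 5→2

Verify φ preserves adjacency — for each edge of G1, its image is an edge of G2:
  (0,5) → (φ(0),φ(5)) = (0,2) ∈ E(G2) ✓
  (1,3) → (φ(1),φ(3)) = (1,5) ∈ E(G2) ✓
  (1,5) → (φ(1),φ(5)) = (2,5) ∈ E(G2) ✓
  (3,4) → (φ(3),φ(4)) = (1,4) ∈ E(G2) ✓
All 4 edges of G1 map to edges of G2, and |E(G1)| = |E(G2)| = 4, so φ is a bijection on edges as well as vertices. Hence G1 ≅ G2.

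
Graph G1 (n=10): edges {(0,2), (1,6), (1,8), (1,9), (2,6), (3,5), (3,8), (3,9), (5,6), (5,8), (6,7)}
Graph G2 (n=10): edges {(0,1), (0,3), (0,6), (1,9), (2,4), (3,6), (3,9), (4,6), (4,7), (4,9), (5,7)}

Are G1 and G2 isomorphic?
Yes, isomorphic

The graphs are isomorphic.
One valid mapping φ: V(G1) → V(G2): 0→5, 1→9, 2→7, 3→0, 4→8, 5→6, 6→4, 7→2, 8→3, 9→1

Verify φ preserves adjacency — for each edge of G1, its image is an edge of G2:
  (0,2) → (φ(0),φ(2)) = (5,7) ∈ E(G2) ✓
  (1,6) → (φ(1),φ(6)) = (4,9) ∈ E(G2) ✓
  (1,8) → (φ(1),φ(8)) = (3,9) ∈ E(G2) ✓
  (1,9) → (φ(1),φ(9)) = (1,9) ∈ E(G2) ✓
  (2,6) → (φ(2),φ(6)) = (4,7) ∈ E(G2) ✓
  (3,5) → (φ(3),φ(5)) = (0,6) ∈ E(G2) ✓
  (3,8) → (φ(3),φ(8)) = (0,3) ∈ E(G2) ✓
  (3,9) → (φ(3),φ(9)) = (0,1) ∈ E(G2) ✓
  (5,6) → (φ(5),φ(6)) = (4,6) ∈ E(G2) ✓
  (5,8) → (φ(5),φ(8)) = (3,6) ∈ E(G2) ✓
  (6,7) → (φ(6),φ(7)) = (2,4) ∈ E(G2) ✓
All 11 edges of G1 map to edges of G2, and |E(G1)| = |E(G2)| = 11, so φ is a bijection on edges as well as vertices. Hence G1 ≅ G2.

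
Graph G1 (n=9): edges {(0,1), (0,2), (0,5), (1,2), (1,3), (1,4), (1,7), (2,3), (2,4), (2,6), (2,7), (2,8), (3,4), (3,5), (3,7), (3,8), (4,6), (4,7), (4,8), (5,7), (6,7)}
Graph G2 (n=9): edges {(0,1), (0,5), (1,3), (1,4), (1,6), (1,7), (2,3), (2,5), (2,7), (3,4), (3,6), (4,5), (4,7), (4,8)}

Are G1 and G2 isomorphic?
No, not isomorphic

The graphs are NOT isomorphic.

Degrees in G1: deg(0)=3, deg(1)=5, deg(2)=7, deg(3)=6, deg(4)=6, deg(5)=3, deg(6)=3, deg(7)=6, deg(8)=3.
Sorted degree sequence of G1: [7, 6, 6, 6, 5, 3, 3, 3, 3].
Degrees in G2: deg(0)=2, deg(1)=5, deg(2)=3, deg(3)=4, deg(4)=5, deg(5)=3, deg(6)=2, deg(7)=3, deg(8)=1.
Sorted degree sequence of G2: [5, 5, 4, 3, 3, 3, 2, 2, 1].
The (sorted) degree sequence is an isomorphism invariant, so since G1 and G2 have different degree sequences they cannot be isomorphic.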